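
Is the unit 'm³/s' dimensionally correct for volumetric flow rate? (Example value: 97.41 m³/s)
Yes

volumetric flow rate has SI base units: m^3 / s
m³/s reduces to the same SI base units, so it is a valid unit for volumetric flow rate.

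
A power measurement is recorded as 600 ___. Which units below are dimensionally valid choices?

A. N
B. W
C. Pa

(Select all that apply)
B

power has SI base units: kg * m^2 / s^3

Checking each option against kg * m^2 / s^3:
  A. N: ✗ does not match
  B. W: ✓ matches
  C. Pa: ✗ does not match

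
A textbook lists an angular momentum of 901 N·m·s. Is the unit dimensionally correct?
Yes

angular momentum has SI base units: kg * m^2 / s
N·m·s reduces to the same SI base units, so it is a valid unit for angular momentum.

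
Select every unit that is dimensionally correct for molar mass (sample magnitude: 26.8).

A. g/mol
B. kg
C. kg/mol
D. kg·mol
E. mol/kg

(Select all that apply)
A, C

molar mass has SI base units: kg / mol

Checking each option against kg / mol:
  A. g/mol: ✓ matches
  B. kg: ✗ does not match
  C. kg/mol: ✓ matches
  D. kg·mol: ✗ does not match
  E. mol/kg: ✗ does not match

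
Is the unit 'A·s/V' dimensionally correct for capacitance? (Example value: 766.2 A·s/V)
Yes

capacitance has SI base units: A^2 * s^4 / (kg * m^2)
A·s/V reduces to the same SI base units, so it is a valid unit for capacitance.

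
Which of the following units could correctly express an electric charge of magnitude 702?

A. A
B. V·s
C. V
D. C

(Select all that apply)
D

electric charge has SI base units: A * s

Checking each option against A * s:
  A. A: ✗ does not match
  B. V·s: ✗ does not match
  C. V: ✗ does not match
  D. C: ✓ matches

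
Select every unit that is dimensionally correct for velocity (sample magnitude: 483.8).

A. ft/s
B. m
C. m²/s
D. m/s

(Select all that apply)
A, D

velocity has SI base units: m / s

Checking each option against m / s:
  A. ft/s: ✓ matches
  B. m: ✗ does not match
  C. m²/s: ✗ does not match
  D. m/s: ✓ matches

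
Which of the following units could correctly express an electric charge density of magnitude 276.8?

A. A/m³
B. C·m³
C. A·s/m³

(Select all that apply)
C

electric charge density has SI base units: A * s / m^3

Checking each option against A * s / m^3:
  A. A/m³: ✗ does not match
  B. C·m³: ✗ does not match
  C. A·s/m³: ✓ matches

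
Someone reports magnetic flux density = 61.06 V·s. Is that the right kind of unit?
No

magnetic flux density has SI base units: kg / (A * s^2)
V·s does NOT reduce to kg / (A * s^2); a valid unit for magnetic flux density would be e.g. T.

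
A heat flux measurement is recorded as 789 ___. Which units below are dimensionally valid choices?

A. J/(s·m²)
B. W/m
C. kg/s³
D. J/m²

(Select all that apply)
A, C

heat flux has SI base units: kg / s^3

Checking each option against kg / s^3:
  A. J/(s·m²): ✓ matches
  B. W/m: ✗ does not match
  C. kg/s³: ✓ matches
  D. J/m²: ✗ does not match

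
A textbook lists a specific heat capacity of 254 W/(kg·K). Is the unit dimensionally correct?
No

specific heat capacity has SI base units: m^2 / (s^2 * K)
W/(kg·K) does NOT reduce to m^2 / (s^2 * K); a valid unit for specific heat capacity would be e.g. J/(kg·K).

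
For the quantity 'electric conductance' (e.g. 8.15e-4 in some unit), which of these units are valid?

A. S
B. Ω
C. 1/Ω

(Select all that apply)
A, C

electric conductance has SI base units: A^2 * s^3 / (kg * m^2)

Checking each option against A^2 * s^3 / (kg * m^2):
  A. S: ✓ matches
  B. Ω: ✗ does not match
  C. 1/Ω: ✓ matches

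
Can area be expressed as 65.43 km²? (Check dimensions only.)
Yes

area has SI base units: m^2
km² reduces to the same SI base units, so it is a valid unit for area.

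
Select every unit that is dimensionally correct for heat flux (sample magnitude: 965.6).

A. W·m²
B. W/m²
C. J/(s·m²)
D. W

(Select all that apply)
B, C

heat flux has SI base units: kg / s^3

Checking each option against kg / s^3:
  A. W·m²: ✗ does not match
  B. W/m²: ✓ matches
  C. J/(s·m²): ✓ matches
  D. W: ✗ does not match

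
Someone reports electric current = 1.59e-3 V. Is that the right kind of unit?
No

electric current has SI base units: A
V does NOT reduce to A; a valid unit for electric current would be e.g. A.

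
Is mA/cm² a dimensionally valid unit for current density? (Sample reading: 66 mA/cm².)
Yes

current density has SI base units: A / m^2
mA/cm² reduces to the same SI base units, so it is a valid unit for current density.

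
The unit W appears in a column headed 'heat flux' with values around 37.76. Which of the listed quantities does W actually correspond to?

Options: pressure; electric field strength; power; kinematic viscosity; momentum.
power

heat flux should have units dimensionally equivalent to kg / s^3 (e.g. W/m²).
The given unit 'W' reduces to kg * m^2 / s^3. Of the listed options, that is the dimensionality of power.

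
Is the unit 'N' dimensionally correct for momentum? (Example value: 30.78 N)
No

momentum has SI base units: kg * m / s
N does NOT reduce to kg * m / s; a valid unit for momentum would be e.g. kg·m/s.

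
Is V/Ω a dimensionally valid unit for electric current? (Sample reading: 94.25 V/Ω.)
Yes

electric current has SI base units: A
V/Ω reduces to the same SI base units, so it is a valid unit for electric current.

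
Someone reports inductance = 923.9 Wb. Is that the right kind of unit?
No

inductance has SI base units: kg * m^2 / (A^2 * s^2)
Wb does NOT reduce to kg * m^2 / (A^2 * s^2); a valid unit for inductance would be e.g. H.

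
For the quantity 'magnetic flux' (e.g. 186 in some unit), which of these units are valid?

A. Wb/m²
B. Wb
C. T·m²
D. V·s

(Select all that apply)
B, C, D

magnetic flux has SI base units: kg * m^2 / (A * s^2)

Checking each option against kg * m^2 / (A * s^2):
  A. Wb/m²: ✗ does not match
  B. Wb: ✓ matches
  C. T·m²: ✓ matches
  D. V·s: ✓ matches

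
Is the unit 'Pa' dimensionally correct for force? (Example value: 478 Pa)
No

force has SI base units: kg * m / s^2
Pa does NOT reduce to kg * m / s^2; a valid unit for force would be e.g. N.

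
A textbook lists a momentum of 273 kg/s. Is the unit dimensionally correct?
No

momentum has SI base units: kg * m / s
kg/s does NOT reduce to kg * m / s; a valid unit for momentum would be e.g. kg·m/s.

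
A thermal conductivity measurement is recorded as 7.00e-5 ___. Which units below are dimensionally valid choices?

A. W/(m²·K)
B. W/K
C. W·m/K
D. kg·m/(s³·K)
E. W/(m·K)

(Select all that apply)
D, E

thermal conductivity has SI base units: kg * m / (s^3 * K)

Checking each option against kg * m / (s^3 * K):
  A. W/(m²·K): ✗ does not match
  B. W/K: ✗ does not match
  C. W·m/K: ✗ does not match
  D. kg·m/(s³·K): ✓ matches
  E. W/(m·K): ✓ matches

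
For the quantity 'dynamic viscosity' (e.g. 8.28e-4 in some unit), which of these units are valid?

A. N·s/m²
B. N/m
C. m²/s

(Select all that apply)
A

dynamic viscosity has SI base units: kg / (m * s)

Checking each option against kg / (m * s):
  A. N·s/m²: ✓ matches
  B. N/m: ✗ does not match
  C. m²/s: ✗ does not match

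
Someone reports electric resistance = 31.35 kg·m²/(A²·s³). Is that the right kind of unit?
Yes

electric resistance has SI base units: kg * m^2 / (A^2 * s^3)
kg·m²/(A²·s³) reduces to the same SI base units, so it is a valid unit for electric resistance.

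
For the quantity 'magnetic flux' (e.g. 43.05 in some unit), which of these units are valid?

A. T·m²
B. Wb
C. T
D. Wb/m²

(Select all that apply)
A, B

magnetic flux has SI base units: kg * m^2 / (A * s^2)

Checking each option against kg * m^2 / (A * s^2):
  A. T·m²: ✓ matches
  B. Wb: ✓ matches
  C. T: ✗ does not match
  D. Wb/m²: ✗ does not match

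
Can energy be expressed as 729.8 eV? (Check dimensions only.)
Yes

energy has SI base units: kg * m^2 / s^2
eV reduces to the same SI base units, so it is a valid unit for energy.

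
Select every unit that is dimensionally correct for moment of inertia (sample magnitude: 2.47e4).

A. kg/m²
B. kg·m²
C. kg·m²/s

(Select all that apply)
B

moment of inertia has SI base units: kg * m^2

Checking each option against kg * m^2:
  A. kg/m²: ✗ does not match
  B. kg·m²: ✓ matches
  C. kg·m²/s: ✗ does not match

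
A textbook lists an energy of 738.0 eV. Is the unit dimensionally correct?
Yes

energy has SI base units: kg * m^2 / s^2
eV reduces to the same SI base units, so it is a valid unit for energy.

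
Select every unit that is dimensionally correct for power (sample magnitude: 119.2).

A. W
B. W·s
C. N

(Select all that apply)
A

power has SI base units: kg * m^2 / s^3

Checking each option against kg * m^2 / s^3:
  A. W: ✓ matches
  B. W·s: ✗ does not match
  C. N: ✗ does not match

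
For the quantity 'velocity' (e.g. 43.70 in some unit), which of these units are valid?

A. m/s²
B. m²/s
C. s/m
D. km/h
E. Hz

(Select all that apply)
D

velocity has SI base units: m / s

Checking each option against m / s:
  A. m/s²: ✗ does not match
  B. m²/s: ✗ does not match
  C. s/m: ✗ does not match
  D. km/h: ✓ matches
  E. Hz: ✗ does not match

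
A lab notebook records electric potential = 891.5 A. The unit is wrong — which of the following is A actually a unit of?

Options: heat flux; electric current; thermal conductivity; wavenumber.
electric current

electric potential should have units dimensionally equivalent to kg * m^2 / (A * s^3) (e.g. V).
The given unit 'A' reduces to A. Of the listed options, that is the dimensionality of electric current.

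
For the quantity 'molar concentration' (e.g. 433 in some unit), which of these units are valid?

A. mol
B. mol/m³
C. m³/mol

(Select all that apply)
B

molar concentration has SI base units: mol / m^3

Checking each option against mol / m^3:
  A. mol: ✗ does not match
  B. mol/m³: ✓ matches
  C. m³/mol: ✗ does not match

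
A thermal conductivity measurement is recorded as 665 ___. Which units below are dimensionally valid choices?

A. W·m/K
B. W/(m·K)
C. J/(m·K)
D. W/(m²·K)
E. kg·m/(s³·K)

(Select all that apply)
B, E

thermal conductivity has SI base units: kg * m / (s^3 * K)

Checking each option against kg * m / (s^3 * K):
  A. W·m/K: ✗ does not match
  B. W/(m·K): ✓ matches
  C. J/(m·K): ✗ does not match
  D. W/(m²·K): ✗ does not match
  E. kg·m/(s³·K): ✓ matches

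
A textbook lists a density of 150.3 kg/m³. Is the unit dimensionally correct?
Yes

density has SI base units: kg / m^3
kg/m³ reduces to the same SI base units, so it is a valid unit for density.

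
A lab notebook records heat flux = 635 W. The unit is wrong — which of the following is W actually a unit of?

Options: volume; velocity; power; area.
power

heat flux should have units dimensionally equivalent to kg / s^3 (e.g. W/m²).
The given unit 'W' reduces to kg * m^2 / s^3. Of the listed options, that is the dimensionality of power.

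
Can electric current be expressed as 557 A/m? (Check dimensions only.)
No

electric current has SI base units: A
A/m does NOT reduce to A; a valid unit for electric current would be e.g. A.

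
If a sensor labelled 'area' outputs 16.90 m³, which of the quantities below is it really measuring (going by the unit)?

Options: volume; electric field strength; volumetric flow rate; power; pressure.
volume

area should have units dimensionally equivalent to m^2 (e.g. m²).
The given unit 'm³' reduces to m^3. Of the listed options, that is the dimensionality of volume.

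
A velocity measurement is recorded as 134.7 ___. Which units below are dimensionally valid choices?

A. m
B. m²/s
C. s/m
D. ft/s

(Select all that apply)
D

velocity has SI base units: m / s

Checking each option against m / s:
  A. m: ✗ does not match
  B. m²/s: ✗ does not match
  C. s/m: ✗ does not match
  D. ft/s: ✓ matches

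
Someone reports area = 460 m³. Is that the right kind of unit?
No

area has SI base units: m^2
m³ does NOT reduce to m^2; a valid unit for area would be e.g. m².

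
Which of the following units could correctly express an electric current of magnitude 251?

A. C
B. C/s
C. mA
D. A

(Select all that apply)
B, C, D

electric current has SI base units: A

Checking each option against A:
  A. C: ✗ does not match
  B. C/s: ✓ matches
  C. mA: ✓ matches
  D. A: ✓ matches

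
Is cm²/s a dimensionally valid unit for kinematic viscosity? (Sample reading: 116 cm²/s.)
Yes

kinematic viscosity has SI base units: m^2 / s
cm²/s reduces to the same SI base units, so it is a valid unit for kinematic viscosity.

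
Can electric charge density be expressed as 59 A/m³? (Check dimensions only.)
No

electric charge density has SI base units: A * s / m^3
A/m³ does NOT reduce to A * s / m^3; a valid unit for electric charge density would be e.g. C/m³.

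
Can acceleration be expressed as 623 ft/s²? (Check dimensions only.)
Yes

acceleration has SI base units: m / s^2
ft/s² reduces to the same SI base units, so it is a valid unit for acceleration.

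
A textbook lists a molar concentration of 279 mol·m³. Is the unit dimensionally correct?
No

molar concentration has SI base units: mol / m^3
mol·m³ does NOT reduce to mol / m^3; a valid unit for molar concentration would be e.g. mol/m³.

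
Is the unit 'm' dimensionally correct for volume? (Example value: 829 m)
No

volume has SI base units: m^3
m does NOT reduce to m^3; a valid unit for volume would be e.g. m³.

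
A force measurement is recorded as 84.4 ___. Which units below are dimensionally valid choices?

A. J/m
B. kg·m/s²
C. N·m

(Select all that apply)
A, B

force has SI base units: kg * m / s^2

Checking each option against kg * m / s^2:
  A. J/m: ✓ matches
  B. kg·m/s²: ✓ matches
  C. N·m: ✗ does not match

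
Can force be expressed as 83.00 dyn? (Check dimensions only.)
Yes

force has SI base units: kg * m / s^2
dyn reduces to the same SI base units, so it is a valid unit for force.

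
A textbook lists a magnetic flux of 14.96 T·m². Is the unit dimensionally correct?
Yes

magnetic flux has SI base units: kg * m^2 / (A * s^2)
T·m² reduces to the same SI base units, so it is a valid unit for magnetic flux.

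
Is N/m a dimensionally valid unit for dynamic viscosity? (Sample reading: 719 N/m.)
No

dynamic viscosity has SI base units: kg / (m * s)
N/m does NOT reduce to kg / (m * s); a valid unit for dynamic viscosity would be e.g. Pa·s.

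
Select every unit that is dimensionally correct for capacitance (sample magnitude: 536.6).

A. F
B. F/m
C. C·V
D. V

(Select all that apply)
A

capacitance has SI base units: A^2 * s^4 / (kg * m^2)

Checking each option against A^2 * s^4 / (kg * m^2):
  A. F: ✓ matches
  B. F/m: ✗ does not match
  C. C·V: ✗ does not match
  D. V: ✗ does not match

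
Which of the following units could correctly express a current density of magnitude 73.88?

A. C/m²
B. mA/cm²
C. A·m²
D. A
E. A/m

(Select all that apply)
B

current density has SI base units: A / m^2

Checking each option against A / m^2:
  A. C/m²: ✗ does not match
  B. mA/cm²: ✓ matches
  C. A·m²: ✗ does not match
  D. A: ✗ does not match
  E. A/m: ✗ does not match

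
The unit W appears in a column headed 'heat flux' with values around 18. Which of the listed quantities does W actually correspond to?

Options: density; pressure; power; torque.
power

heat flux should have units dimensionally equivalent to kg / s^3 (e.g. W/m²).
The given unit 'W' reduces to kg * m^2 / s^3. Of the listed options, that is the dimensionality of power.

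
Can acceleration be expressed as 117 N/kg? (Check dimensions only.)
Yes

acceleration has SI base units: m / s^2
N/kg reduces to the same SI base units, so it is a valid unit for acceleration.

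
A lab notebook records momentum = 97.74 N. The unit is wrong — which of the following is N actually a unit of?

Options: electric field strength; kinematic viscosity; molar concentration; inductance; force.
force

momentum should have units dimensionally equivalent to kg * m / s (e.g. kg·m/s).
The given unit 'N' reduces to kg * m / s^2. Of the listed options, that is the dimensionality of force.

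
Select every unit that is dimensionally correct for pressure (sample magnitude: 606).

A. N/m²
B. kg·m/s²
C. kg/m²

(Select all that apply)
A

pressure has SI base units: kg / (m * s^2)

Checking each option against kg / (m * s^2):
  A. N/m²: ✓ matches
  B. kg·m/s²: ✗ does not match
  C. kg/m²: ✗ does not match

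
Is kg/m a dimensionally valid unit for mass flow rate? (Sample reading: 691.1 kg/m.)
No

mass flow rate has SI base units: kg / s
kg/m does NOT reduce to kg / s; a valid unit for mass flow rate would be e.g. kg/s.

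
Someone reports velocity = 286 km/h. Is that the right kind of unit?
Yes

velocity has SI base units: m / s
km/h reduces to the same SI base units, so it is a valid unit for velocity.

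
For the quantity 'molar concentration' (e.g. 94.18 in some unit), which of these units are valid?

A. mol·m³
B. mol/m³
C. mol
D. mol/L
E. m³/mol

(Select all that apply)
B, D

molar concentration has SI base units: mol / m^3

Checking each option against mol / m^3:
  A. mol·m³: ✗ does not match
  B. mol/m³: ✓ matches
  C. mol: ✗ does not match
  D. mol/L: ✓ matches
  E. m³/mol: ✗ does not match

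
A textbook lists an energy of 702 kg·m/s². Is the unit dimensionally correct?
No

energy has SI base units: kg * m^2 / s^2
kg·m/s² does NOT reduce to kg * m^2 / s^2; a valid unit for energy would be e.g. J.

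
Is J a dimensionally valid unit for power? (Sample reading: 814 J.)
No

power has SI base units: kg * m^2 / s^3
J does NOT reduce to kg * m^2 / s^3; a valid unit for power would be e.g. W.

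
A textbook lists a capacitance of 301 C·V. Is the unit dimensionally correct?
No

capacitance has SI base units: A^2 * s^4 / (kg * m^2)
C·V does NOT reduce to A^2 * s^4 / (kg * m^2); a valid unit for capacitance would be e.g. F.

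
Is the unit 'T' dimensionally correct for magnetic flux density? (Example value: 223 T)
Yes

magnetic flux density has SI base units: kg / (A * s^2)
T reduces to the same SI base units, so it is a valid unit for magnetic flux density.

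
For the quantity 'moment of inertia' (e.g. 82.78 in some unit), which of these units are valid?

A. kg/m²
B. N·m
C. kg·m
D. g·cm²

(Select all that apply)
D

moment of inertia has SI base units: kg * m^2

Checking each option against kg * m^2:
  A. kg/m²: ✗ does not match
  B. N·m: ✗ does not match
  C. kg·m: ✗ does not match
  D. g·cm²: ✓ matches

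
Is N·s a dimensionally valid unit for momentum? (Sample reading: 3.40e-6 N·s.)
Yes

momentum has SI base units: kg * m / s
N·s reduces to the same SI base units, so it is a valid unit for momentum.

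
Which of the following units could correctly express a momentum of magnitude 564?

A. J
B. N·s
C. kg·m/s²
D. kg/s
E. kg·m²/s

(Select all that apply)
B

momentum has SI base units: kg * m / s

Checking each option against kg * m / s:
  A. J: ✗ does not match
  B. N·s: ✓ matches
  C. kg·m/s²: ✗ does not match
  D. kg/s: ✗ does not match
  E. kg·m²/s: ✗ does not match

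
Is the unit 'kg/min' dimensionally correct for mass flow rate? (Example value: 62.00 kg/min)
Yes

mass flow rate has SI base units: kg / s
kg/min reduces to the same SI base units, so it is a valid unit for mass flow rate.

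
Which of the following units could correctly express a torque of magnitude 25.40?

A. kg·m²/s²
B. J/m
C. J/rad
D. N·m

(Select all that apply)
A, C, D

torque has SI base units: kg * m^2 / s^2

Checking each option against kg * m^2 / s^2:
  A. kg·m²/s²: ✓ matches
  B. J/m: ✗ does not match
  C. J/rad: ✓ matches
  D. N·m: ✓ matches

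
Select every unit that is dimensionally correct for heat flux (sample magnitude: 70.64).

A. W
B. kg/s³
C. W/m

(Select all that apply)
B

heat flux has SI base units: kg / s^3

Checking each option against kg / s^3:
  A. W: ✗ does not match
  B. kg/s³: ✓ matches
  C. W/m: ✗ does not match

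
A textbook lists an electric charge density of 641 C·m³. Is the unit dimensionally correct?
No

electric charge density has SI base units: A * s / m^3
C·m³ does NOT reduce to A * s / m^3; a valid unit for electric charge density would be e.g. C/m³.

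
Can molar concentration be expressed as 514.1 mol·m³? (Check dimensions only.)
No

molar concentration has SI base units: mol / m^3
mol·m³ does NOT reduce to mol / m^3; a valid unit for molar concentration would be e.g. mol/m³.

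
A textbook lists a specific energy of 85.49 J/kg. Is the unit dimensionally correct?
Yes

specific energy has SI base units: m^2 / s^2
J/kg reduces to the same SI base units, so it is a valid unit for specific energy.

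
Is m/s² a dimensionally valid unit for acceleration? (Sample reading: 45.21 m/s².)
Yes

acceleration has SI base units: m / s^2
m/s² reduces to the same SI base units, so it is a valid unit for acceleration.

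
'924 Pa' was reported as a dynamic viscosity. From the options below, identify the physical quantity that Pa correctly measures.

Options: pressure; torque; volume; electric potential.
pressure

dynamic viscosity should have units dimensionally equivalent to kg / (m * s) (e.g. Pa·s).
The given unit 'Pa' reduces to kg / (m * s^2). Of the listed options, that is the dimensionality of pressure.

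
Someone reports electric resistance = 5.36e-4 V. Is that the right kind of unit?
No

electric resistance has SI base units: kg * m^2 / (A^2 * s^3)
V does NOT reduce to kg * m^2 / (A^2 * s^3); a valid unit for electric resistance would be e.g. Ω.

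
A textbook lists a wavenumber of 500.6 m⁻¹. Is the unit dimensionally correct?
Yes

wavenumber has SI base units: 1 / m
m⁻¹ reduces to the same SI base units, so it is a valid unit for wavenumber.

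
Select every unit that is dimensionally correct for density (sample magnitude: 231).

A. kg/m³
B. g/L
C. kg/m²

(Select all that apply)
A, B

density has SI base units: kg / m^3

Checking each option against kg / m^3:
  A. kg/m³: ✓ matches
  B. g/L: ✓ matches
  C. kg/m²: ✗ does not match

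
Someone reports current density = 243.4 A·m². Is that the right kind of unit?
No

current density has SI base units: A / m^2
A·m² does NOT reduce to A / m^2; a valid unit for current density would be e.g. A/m².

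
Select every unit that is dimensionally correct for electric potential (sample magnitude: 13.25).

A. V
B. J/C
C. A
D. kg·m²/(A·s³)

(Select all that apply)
A, B, D

electric potential has SI base units: kg * m^2 / (A * s^3)

Checking each option against kg * m^2 / (A * s^3):
  A. V: ✓ matches
  B. J/C: ✓ matches
  C. A: ✗ does not match
  D. kg·m²/(A·s³): ✓ matches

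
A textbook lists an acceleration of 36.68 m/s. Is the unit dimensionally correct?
No

acceleration has SI base units: m / s^2
m/s does NOT reduce to m / s^2; a valid unit for acceleration would be e.g. m/s².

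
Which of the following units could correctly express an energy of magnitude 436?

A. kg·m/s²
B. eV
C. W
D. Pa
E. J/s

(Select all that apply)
B

energy has SI base units: kg * m^2 / s^2

Checking each option against kg * m^2 / s^2:
  A. kg·m/s²: ✗ does not match
  B. eV: ✓ matches
  C. W: ✗ does not match
  D. Pa: ✗ does not match
  E. J/s: ✗ does not match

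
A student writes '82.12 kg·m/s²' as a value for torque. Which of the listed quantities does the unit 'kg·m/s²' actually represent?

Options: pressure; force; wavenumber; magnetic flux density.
force

torque should have units dimensionally equivalent to kg * m^2 / s^2 (e.g. N·m).
The given unit 'kg·m/s²' reduces to kg * m / s^2. Of the listed options, that is the dimensionality of force.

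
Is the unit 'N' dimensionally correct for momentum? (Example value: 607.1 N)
No

momentum has SI base units: kg * m / s
N does NOT reduce to kg * m / s; a valid unit for momentum would be e.g. kg·m/s.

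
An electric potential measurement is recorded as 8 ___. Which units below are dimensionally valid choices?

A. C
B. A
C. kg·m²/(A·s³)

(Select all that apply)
C

electric potential has SI base units: kg * m^2 / (A * s^3)

Checking each option against kg * m^2 / (A * s^3):
  A. C: ✗ does not match
  B. A: ✗ does not match
  C. kg·m²/(A·s³): ✓ matches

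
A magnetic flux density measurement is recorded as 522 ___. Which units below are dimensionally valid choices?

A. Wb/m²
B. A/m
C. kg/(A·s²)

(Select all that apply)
A, C

magnetic flux density has SI base units: kg / (A * s^2)

Checking each option against kg / (A * s^2):
  A. Wb/m²: ✓ matches
  B. A/m: ✗ does not match
  C. kg/(A·s²): ✓ matches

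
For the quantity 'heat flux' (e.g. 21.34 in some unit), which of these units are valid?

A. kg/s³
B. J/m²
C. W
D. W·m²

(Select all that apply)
A

heat flux has SI base units: kg / s^3

Checking each option against kg / s^3:
  A. kg/s³: ✓ matches
  B. J/m²: ✗ does not match
  C. W: ✗ does not match
  D. W·m²: ✗ does not match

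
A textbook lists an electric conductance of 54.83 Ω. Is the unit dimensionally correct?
No

electric conductance has SI base units: A^2 * s^3 / (kg * m^2)
Ω does NOT reduce to A^2 * s^3 / (kg * m^2); a valid unit for electric conductance would be e.g. S.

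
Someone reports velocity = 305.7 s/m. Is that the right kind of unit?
No

velocity has SI base units: m / s
s/m does NOT reduce to m / s; a valid unit for velocity would be e.g. m/s.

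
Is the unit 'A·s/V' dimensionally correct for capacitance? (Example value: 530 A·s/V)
Yes

capacitance has SI base units: A^2 * s^4 / (kg * m^2)
A·s/V reduces to the same SI base units, so it is a valid unit for capacitance.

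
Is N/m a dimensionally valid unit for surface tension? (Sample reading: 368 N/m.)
Yes

surface tension has SI base units: kg / s^2
N/m reduces to the same SI base units, so it is a valid unit for surface tension.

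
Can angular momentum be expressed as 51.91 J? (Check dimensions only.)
No

angular momentum has SI base units: kg * m^2 / s
J does NOT reduce to kg * m^2 / s; a valid unit for angular momentum would be e.g. kg·m²/s.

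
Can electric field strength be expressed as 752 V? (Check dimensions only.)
No

electric field strength has SI base units: kg * m / (A * s^3)
V does NOT reduce to kg * m / (A * s^3); a valid unit for electric field strength would be e.g. V/m.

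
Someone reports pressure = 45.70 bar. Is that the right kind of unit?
Yes

pressure has SI base units: kg / (m * s^2)
bar reduces to the same SI base units, so it is a valid unit for pressure.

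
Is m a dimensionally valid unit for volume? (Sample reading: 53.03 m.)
No

volume has SI base units: m^3
m does NOT reduce to m^3; a valid unit for volume would be e.g. m³.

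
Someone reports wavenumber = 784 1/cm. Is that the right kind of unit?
Yes

wavenumber has SI base units: 1 / m
1/cm reduces to the same SI base units, so it is a valid unit for wavenumber.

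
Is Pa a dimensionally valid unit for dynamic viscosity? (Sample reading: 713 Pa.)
No

dynamic viscosity has SI base units: kg / (m * s)
Pa does NOT reduce to kg / (m * s); a valid unit for dynamic viscosity would be e.g. Pa·s.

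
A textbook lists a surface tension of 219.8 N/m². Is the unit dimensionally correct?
No

surface tension has SI base units: kg / s^2
N/m² does NOT reduce to kg / s^2; a valid unit for surface tension would be e.g. N/m.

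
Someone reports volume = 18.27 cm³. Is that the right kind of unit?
Yes

volume has SI base units: m^3
cm³ reduces to the same SI base units, so it is a valid unit for volume.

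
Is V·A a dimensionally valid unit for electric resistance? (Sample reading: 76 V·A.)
No

electric resistance has SI base units: kg * m^2 / (A^2 * s^3)
V·A does NOT reduce to kg * m^2 / (A^2 * s^3); a valid unit for electric resistance would be e.g. Ω.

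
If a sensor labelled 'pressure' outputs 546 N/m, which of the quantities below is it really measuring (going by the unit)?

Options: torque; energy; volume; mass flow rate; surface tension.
surface tension

pressure should have units dimensionally equivalent to kg / (m * s^2) (e.g. Pa).
The given unit 'N/m' reduces to kg / s^2. Of the listed options, that is the dimensionality of surface tension.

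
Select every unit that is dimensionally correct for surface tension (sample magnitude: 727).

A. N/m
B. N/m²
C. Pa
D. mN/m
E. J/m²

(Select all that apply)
A, D, E

surface tension has SI base units: kg / s^2

Checking each option against kg / s^2:
  A. N/m: ✓ matches
  B. N/m²: ✗ does not match
  C. Pa: ✗ does not match
  D. mN/m: ✓ matches
  E. J/m²: ✓ matches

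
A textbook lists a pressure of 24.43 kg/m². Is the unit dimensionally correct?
No

pressure has SI base units: kg / (m * s^2)
kg/m² does NOT reduce to kg / (m * s^2); a valid unit for pressure would be e.g. Pa.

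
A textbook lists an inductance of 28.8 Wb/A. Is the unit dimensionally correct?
Yes

inductance has SI base units: kg * m^2 / (A^2 * s^2)
Wb/A reduces to the same SI base units, so it is a valid unit for inductance.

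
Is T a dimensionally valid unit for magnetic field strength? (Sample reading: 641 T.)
No

magnetic field strength has SI base units: A / m
T does NOT reduce to A / m; a valid unit for magnetic field strength would be e.g. A/m.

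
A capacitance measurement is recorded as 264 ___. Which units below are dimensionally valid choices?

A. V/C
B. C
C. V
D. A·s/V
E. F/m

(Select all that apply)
D

capacitance has SI base units: A^2 * s^4 / (kg * m^2)

Checking each option against A^2 * s^4 / (kg * m^2):
  A. V/C: ✗ does not match
  B. C: ✗ does not match
  C. V: ✗ does not match
  D. A·s/V: ✓ matches
  E. F/m: ✗ does not match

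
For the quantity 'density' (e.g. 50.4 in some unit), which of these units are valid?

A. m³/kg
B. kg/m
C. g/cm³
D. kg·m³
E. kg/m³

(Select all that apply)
C, E

density has SI base units: kg / m^3

Checking each option against kg / m^3:
  A. m³/kg: ✗ does not match
  B. kg/m: ✗ does not match
  C. g/cm³: ✓ matches
  D. kg·m³: ✗ does not match
  E. kg/m³: ✓ matches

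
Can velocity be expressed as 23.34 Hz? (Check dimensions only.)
No

velocity has SI base units: m / s
Hz does NOT reduce to m / s; a valid unit for velocity would be e.g. m/s.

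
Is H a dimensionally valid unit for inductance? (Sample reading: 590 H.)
Yes

inductance has SI base units: kg * m^2 / (A^2 * s^2)
H reduces to the same SI base units, so it is a valid unit for inductance.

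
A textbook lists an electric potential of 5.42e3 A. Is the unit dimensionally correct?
No

electric potential has SI base units: kg * m^2 / (A * s^3)
A does NOT reduce to kg * m^2 / (A * s^3); a valid unit for electric potential would be e.g. V.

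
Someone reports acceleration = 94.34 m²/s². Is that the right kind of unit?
No

acceleration has SI base units: m / s^2
m²/s² does NOT reduce to m / s^2; a valid unit for acceleration would be e.g. m/s².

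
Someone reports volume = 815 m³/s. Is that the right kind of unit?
No

volume has SI base units: m^3
m³/s does NOT reduce to m^3; a valid unit for volume would be e.g. m³.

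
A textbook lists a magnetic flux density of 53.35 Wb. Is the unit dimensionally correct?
No

magnetic flux density has SI base units: kg / (A * s^2)
Wb does NOT reduce to kg / (A * s^2); a valid unit for magnetic flux density would be e.g. T.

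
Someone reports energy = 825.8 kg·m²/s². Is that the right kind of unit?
Yes

energy has SI base units: kg * m^2 / s^2
kg·m²/s² reduces to the same SI base units, so it is a valid unit for energy.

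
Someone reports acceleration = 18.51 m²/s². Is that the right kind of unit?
No

acceleration has SI base units: m / s^2
m²/s² does NOT reduce to m / s^2; a valid unit for acceleration would be e.g. m/s².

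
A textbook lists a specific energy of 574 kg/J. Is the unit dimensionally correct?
No

specific energy has SI base units: m^2 / s^2
kg/J does NOT reduce to m^2 / s^2; a valid unit for specific energy would be e.g. J/kg.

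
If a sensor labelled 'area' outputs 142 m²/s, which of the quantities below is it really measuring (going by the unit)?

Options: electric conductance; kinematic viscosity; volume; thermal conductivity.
kinematic viscosity

area should have units dimensionally equivalent to m^2 (e.g. m²).
The given unit 'm²/s' reduces to m^2 / s. Of the listed options, that is the dimensionality of kinematic viscosity.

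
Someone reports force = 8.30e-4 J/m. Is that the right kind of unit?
Yes

force has SI base units: kg * m / s^2
J/m reduces to the same SI base units, so it is a valid unit for force.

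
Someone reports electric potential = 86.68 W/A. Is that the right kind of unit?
Yes

electric potential has SI base units: kg * m^2 / (A * s^3)
W/A reduces to the same SI base units, so it is a valid unit for electric potential.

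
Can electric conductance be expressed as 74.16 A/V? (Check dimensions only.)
Yes

electric conductance has SI base units: A^2 * s^3 / (kg * m^2)
A/V reduces to the same SI base units, so it is a valid unit for electric conductance.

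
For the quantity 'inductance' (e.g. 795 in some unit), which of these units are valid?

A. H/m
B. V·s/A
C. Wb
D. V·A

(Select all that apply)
B

inductance has SI base units: kg * m^2 / (A^2 * s^2)

Checking each option against kg * m^2 / (A^2 * s^2):
  A. H/m: ✗ does not match
  B. V·s/A: ✓ matches
  C. Wb: ✗ does not match
  D. V·A: ✗ does not match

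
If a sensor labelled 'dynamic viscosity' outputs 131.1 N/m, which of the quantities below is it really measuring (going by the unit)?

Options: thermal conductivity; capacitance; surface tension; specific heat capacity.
surface tension

dynamic viscosity should have units dimensionally equivalent to kg / (m * s) (e.g. Pa·s).
The given unit 'N/m' reduces to kg / s^2. Of the listed options, that is the dimensionality of surface tension.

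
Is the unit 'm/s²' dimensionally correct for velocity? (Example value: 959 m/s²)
No

velocity has SI base units: m / s
m/s² does NOT reduce to m / s; a valid unit for velocity would be e.g. m/s.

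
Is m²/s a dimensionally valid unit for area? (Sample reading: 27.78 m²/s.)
No

area has SI base units: m^2
m²/s does NOT reduce to m^2; a valid unit for area would be e.g. m².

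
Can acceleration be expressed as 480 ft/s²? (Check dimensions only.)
Yes

acceleration has SI base units: m / s^2
ft/s² reduces to the same SI base units, so it is a valid unit for acceleration.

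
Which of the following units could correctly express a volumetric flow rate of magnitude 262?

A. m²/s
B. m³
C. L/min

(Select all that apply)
C

volumetric flow rate has SI base units: m^3 / s

Checking each option against m^3 / s:
  A. m²/s: ✗ does not match
  B. m³: ✗ does not match
  C. L/min: ✓ matches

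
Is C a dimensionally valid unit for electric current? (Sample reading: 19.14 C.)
No

electric current has SI base units: A
C does NOT reduce to A; a valid unit for electric current would be e.g. A.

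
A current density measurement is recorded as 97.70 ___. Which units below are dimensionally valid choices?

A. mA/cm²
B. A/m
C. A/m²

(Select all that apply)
A, C

current density has SI base units: A / m^2

Checking each option against A / m^2:
  A. mA/cm²: ✓ matches
  B. A/m: ✗ does not match
  C. A/m²: ✓ matches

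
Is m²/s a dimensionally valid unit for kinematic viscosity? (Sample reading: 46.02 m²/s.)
Yes

kinematic viscosity has SI base units: m^2 / s
m²/s reduces to the same SI base units, so it is a valid unit for kinematic viscosity.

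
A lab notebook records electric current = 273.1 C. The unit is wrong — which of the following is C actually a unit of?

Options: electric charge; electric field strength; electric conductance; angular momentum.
electric charge

electric current should have units dimensionally equivalent to A (e.g. A).
The given unit 'C' reduces to A * s. Of the listed options, that is the dimensionality of electric charge.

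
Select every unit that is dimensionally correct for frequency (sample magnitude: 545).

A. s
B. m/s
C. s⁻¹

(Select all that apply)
C

frequency has SI base units: 1 / s

Checking each option against 1 / s:
  A. s: ✗ does not match
  B. m/s: ✗ does not match
  C. s⁻¹: ✓ matches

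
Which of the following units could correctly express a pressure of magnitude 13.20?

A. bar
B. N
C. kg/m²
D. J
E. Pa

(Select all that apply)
A, E

pressure has SI base units: kg / (m * s^2)

Checking each option against kg / (m * s^2):
  A. bar: ✓ matches
  B. N: ✗ does not match
  C. kg/m²: ✗ does not match
  D. J: ✗ does not match
  E. Pa: ✓ matches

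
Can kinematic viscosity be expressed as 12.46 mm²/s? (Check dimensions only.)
Yes

kinematic viscosity has SI base units: m^2 / s
mm²/s reduces to the same SI base units, so it is a valid unit for kinematic viscosity.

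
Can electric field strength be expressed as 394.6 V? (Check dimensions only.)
No

electric field strength has SI base units: kg * m / (A * s^3)
V does NOT reduce to kg * m / (A * s^3); a valid unit for electric field strength would be e.g. V/m.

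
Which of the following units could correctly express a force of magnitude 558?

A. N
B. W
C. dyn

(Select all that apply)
A, C

force has SI base units: kg * m / s^2

Checking each option against kg * m / s^2:
  A. N: ✓ matches
  B. W: ✗ does not match
  C. dyn: ✓ matches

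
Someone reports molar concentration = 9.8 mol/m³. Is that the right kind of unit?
Yes

molar concentration has SI base units: mol / m^3
mol/m³ reduces to the same SI base units, so it is a valid unit for molar concentration.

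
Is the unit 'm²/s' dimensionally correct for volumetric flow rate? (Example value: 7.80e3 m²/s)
No

volumetric flow rate has SI base units: m^3 / s
m²/s does NOT reduce to m^3 / s; a valid unit for volumetric flow rate would be e.g. m³/s.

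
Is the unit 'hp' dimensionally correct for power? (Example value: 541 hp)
Yes

power has SI base units: kg * m^2 / s^3
hp reduces to the same SI base units, so it is a valid unit for power.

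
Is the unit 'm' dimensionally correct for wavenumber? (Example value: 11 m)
No

wavenumber has SI base units: 1 / m
m does NOT reduce to 1 / m; a valid unit for wavenumber would be e.g. 1/m.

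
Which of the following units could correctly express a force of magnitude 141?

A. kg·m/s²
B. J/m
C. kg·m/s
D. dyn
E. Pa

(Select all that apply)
A, B, D

force has SI base units: kg * m / s^2

Checking each option against kg * m / s^2:
  A. kg·m/s²: ✓ matches
  B. J/m: ✓ matches
  C. kg·m/s: ✗ does not match
  D. dyn: ✓ matches
  E. Pa: ✗ does not match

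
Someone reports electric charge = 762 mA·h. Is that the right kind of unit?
Yes

electric charge has SI base units: A * s
mA·h reduces to the same SI base units, so it is a valid unit for electric charge.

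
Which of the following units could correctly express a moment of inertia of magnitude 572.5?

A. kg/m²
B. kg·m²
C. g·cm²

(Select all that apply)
B, C

moment of inertia has SI base units: kg * m^2

Checking each option against kg * m^2:
  A. kg/m²: ✗ does not match
  B. kg·m²: ✓ matches
  C. g·cm²: ✓ matches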